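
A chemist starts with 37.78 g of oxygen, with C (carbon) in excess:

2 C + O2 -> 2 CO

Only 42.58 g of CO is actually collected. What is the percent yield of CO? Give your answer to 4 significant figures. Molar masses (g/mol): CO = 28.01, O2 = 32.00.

64.38 %

n(O2) = 37.780 g / 32.00 g/mol = 1.1806 mol.
From the equation the O2:CO mole ratio is 1:2, so n(CO) = 1.1806 × 2/1 = 2.3613 mol.
Mass of CO = 2.3613 mol × 28.01 g/mol = 66.139 g.
This is the theoretical yield. Percent yield = 42.58 g / 66.139 g × 100% = 64.380%.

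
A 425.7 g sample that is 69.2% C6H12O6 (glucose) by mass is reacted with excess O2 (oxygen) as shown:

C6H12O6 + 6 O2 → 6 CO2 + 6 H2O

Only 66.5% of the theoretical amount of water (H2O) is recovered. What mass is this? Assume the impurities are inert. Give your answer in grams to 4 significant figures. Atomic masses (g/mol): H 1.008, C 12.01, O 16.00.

Pure C6H12O6 available = 425.7 g × 0.692 = 294.58 g.
M(C6H12O6) = 6(12.01) + 12(1.008) + 6(16.00) = 180.156 g/mol.
M(H2O) = 2(1.008) + 16.00 = 18.016 g/mol.
n(C6H12O6) = 294.58 g / 180.156 g/mol = 1.6352 mol.
From the equation the C6H12O6:H2O mole ratio is 1:6, so n(H2O) = 1.6352 × 6/1 = 9.8110 mol.
Mass of H2O = 9.8110 mol × 18.016 g/mol = 176.75 g.
Actual mass collected = 176.75 g × 0.665 = 117.54 g.

117.5 g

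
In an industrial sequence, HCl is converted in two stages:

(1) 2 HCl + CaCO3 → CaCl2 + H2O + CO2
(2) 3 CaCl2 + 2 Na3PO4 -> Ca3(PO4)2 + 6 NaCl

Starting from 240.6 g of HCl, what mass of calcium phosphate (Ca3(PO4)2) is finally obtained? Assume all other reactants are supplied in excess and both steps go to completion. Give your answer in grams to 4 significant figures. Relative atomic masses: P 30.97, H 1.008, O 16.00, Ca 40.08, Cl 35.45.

341.2 g

M(HCl) = 1.008 + 35.45 = 36.458 g/mol.
M(Ca3(PO4)2) = 3(40.08) + 2(30.97) + 8(16.00) = 310.18 g/mol.
n(HCl) = 240.60 / 36.458 = 6.5994 mol.
Step 1 gives a 2:1 ratio of HCl to CaCl2, so n(CaCl2) = 3.2997 mol.
In step 2 the CaCl2:Ca3(PO4)2 ratio is 3:1, so n(Ca3(PO4)2) = 1.0999 mol.
Mass of Ca3(PO4)2 = 1.0999 × 310.18 = 341.17 g.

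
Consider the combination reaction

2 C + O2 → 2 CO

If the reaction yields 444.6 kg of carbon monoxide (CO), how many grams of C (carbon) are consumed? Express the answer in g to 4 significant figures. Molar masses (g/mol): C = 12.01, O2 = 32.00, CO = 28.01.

190600 g

Convert: 444.6 kg = 444600 g.
n(CO) = 444600 g / 28.01 g/mol = 15873 mol.
From the equation the CO:C mole ratio is 2:2, so n(C) = 15873 × 2/2 = 15873 mol.
Mass of C = 15873 mol × 12.01 g/mol = 190630 g.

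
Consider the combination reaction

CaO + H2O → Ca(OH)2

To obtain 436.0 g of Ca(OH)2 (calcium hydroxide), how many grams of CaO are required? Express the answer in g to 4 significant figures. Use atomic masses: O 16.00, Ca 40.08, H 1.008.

330.0 g

M(Ca(OH)2) = 40.08 + 2(16.00) + 2(1.008) = 74.096 g/mol.
M(CaO) = 40.08 + 16.00 = 56.08 g/mol.
n(Ca(OH)2) = 436.00 g / 74.096 g/mol = 5.8843 mol.
From the equation the Ca(OH)2:CaO mole ratio is 1:1, so n(CaO) = 5.8843 × 1/1 = 5.8843 mol.
Mass of CaO = 5.8843 mol × 56.08 g/mol = 329.99 g.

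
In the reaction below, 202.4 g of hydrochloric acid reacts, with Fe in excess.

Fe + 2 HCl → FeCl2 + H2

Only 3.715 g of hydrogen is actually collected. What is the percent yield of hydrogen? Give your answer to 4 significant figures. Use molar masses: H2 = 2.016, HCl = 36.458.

66.39 %

n(HCl) = 202.40 g / 36.458 g/mol = 5.5516 mol.
From the equation the HCl:H2 mole ratio is 2:1, so n(H2) = 5.5516 × 1/2 = 2.7758 mol.
Mass of H2 = 2.7758 mol × 2.016 g/mol = 5.5960 g.
This is the theoretical yield. Percent yield = 3.715 g / 5.5960 g × 100% = 66.387%.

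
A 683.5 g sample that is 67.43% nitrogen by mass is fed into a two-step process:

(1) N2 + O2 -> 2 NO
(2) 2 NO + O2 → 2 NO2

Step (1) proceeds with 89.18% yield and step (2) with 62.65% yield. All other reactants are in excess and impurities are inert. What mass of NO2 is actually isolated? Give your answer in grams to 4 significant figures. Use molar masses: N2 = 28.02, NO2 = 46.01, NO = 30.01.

Pure N2 = 683.5 × 0.6743 = 460.88 g.
n(N2) = 460.88 / 28.02 = 16.448 mol.
Step 1 (N2:NO = 1:2): theoretical n(NO) = 32.897 mol; at 89.18% yield, n(NO) = 29.337 mol.
Step 2 (NO:NO2 = 2:2): theoretical n(NO2) = 29.337 mol, so theoretical mass = 29.337 × 46.01 = 1349.8 g.
At 62.65% yield, actual mass of NO2 = 1349.8 × 0.6265 = 845.66 g.

845.7 g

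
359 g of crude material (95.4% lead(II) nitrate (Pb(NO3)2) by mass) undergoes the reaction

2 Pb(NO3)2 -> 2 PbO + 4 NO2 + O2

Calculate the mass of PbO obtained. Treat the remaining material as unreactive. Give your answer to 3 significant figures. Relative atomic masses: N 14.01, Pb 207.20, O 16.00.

Mass of pure Pb(NO3)2 = 359 g × 0.954 = 342.5 g.
M(Pb(NO3)2) = 207.20 + 2(14.01) + 6(16.00) = 331.22 g/mol.
M(PbO) = 207.20 + 16.00 = 223.20 g/mol.
n(Pb(NO3)2) = 342.5 g / 331.22 g/mol = 1.034 mol.
From the equation the Pb(NO3)2:PbO mole ratio is 2:2, so n(PbO) = 1.034 × 2/2 = 1.034 mol.
Mass of PbO = 1.034 mol × 223.20 g/mol = 230.8 g.

231 g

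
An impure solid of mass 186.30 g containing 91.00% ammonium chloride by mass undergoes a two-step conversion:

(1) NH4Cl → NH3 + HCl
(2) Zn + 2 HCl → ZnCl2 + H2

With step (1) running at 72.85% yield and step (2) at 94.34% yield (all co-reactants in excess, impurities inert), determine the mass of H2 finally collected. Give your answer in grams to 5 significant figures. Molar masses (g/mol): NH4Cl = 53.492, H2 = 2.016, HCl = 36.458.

2.1956 g

Pure NH4Cl = 186.30 × 0.9100 = 169.533 g.
n(NH4Cl) = 169.533 / 53.492 = 3.16932 mol.
Step 1 (NH4Cl:HCl = 1:1): theoretical n(HCl) = 3.16932 mol; at 72.85% yield, n(HCl) = 2.30885 mol.
Step 2 (HCl:H2 = 2:1): theoretical n(H2) = 1.15442 mol, so theoretical mass = 1.15442 × 2.016 = 2.32732 g.
At 94.34% yield, actual mass of H2 = 2.32732 × 0.9434 = 2.19559 g.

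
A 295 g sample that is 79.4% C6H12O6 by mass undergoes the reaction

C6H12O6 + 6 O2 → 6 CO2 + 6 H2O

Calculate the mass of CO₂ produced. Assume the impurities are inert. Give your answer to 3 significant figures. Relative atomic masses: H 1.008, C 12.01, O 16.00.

343 g

Mass of pure C6H12O6 = 295 g × 0.794 = 234.2 g.
M(C6H12O6) = 6(12.01) + 12(1.008) + 6(16.00) = 180.156 g/mol.
M(CO2) = 12.01 + 2(16.00) = 44.01 g/mol.
n(C6H12O6) = 234.2 g / 180.156 g/mol = 1.300 mol.
From the equation the C6H12O6:CO2 mole ratio is 1:6, so n(CO2) = 1.300 × 6/1 = 7.801 mol.
Mass of CO2 = 7.801 mol × 44.01 g/mol = 343.3 g.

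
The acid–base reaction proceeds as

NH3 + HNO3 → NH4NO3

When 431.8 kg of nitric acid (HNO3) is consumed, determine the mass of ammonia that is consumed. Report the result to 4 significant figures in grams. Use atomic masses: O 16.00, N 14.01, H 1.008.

116700 g

M(HNO3) = 1.008 + 14.01 + 3(16.00) = 63.018 g/mol.
M(NH3) = 14.01 + 3(1.008) = 17.034 g/mol.
Convert: 431.8 kg = 431800 g.
n(HNO3) = 431800 g / 63.018 g/mol = 6852.0 mol.
From the equation the HNO3:NH3 mole ratio is 1:1, so n(NH3) = 6852.0 × 1/1 = 6852.0 mol.
Mass of NH3 = 6852.0 mol × 17.034 g/mol = 116720 g.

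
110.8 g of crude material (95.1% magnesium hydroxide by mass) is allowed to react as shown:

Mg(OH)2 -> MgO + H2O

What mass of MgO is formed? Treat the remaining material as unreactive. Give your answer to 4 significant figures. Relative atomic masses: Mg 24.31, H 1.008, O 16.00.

Mass of pure Mg(OH)2 = 110.8 g × 0.951 = 105.37 g.
M(Mg(OH)2) = 24.31 + 2(16.00) + 2(1.008) = 58.326 g/mol.
M(MgO) = 24.31 + 16.00 = 40.31 g/mol.
n(Mg(OH)2) = 105.37 g / 58.326 g/mol = 1.8066 mol.
From the equation the Mg(OH)2:MgO mole ratio is 1:1, so n(MgO) = 1.8066 × 1/1 = 1.8066 mol.
Mass of MgO = 1.8066 mol × 40.31 g/mol = 72.823 g.

72.82 g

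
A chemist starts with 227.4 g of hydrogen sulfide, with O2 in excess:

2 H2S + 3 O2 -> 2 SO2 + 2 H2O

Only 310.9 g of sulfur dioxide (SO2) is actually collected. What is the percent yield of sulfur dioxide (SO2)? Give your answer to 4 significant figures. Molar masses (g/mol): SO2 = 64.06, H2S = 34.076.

n(H2S) = 227.40 g / 34.076 g/mol = 6.6733 mol.
From the equation the H2S:SO2 mole ratio is 2:2, so n(SO2) = 6.6733 × 2/2 = 6.6733 mol.
Mass of SO2 = 6.6733 mol × 64.06 g/mol = 427.49 g.
This is the theoretical yield. Percent yield = 310.9 g / 427.49 g × 100% = 72.726%.

72.73 %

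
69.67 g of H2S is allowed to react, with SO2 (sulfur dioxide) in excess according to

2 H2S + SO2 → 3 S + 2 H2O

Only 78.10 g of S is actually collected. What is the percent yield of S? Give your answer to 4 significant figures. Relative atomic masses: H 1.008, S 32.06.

M(H2S) = 2(1.008) + 32.06 = 34.076 g/mol.
M(S) = 32.06 g/mol.
n(H2S) = 69.670 g / 34.076 g/mol = 2.0445 mol.
From the equation the H2S:S mole ratio is 2:3, so n(S) = 2.0445 × 3/2 = 3.0668 mol.
Mass of S = 3.0668 mol × 32.06 g/mol = 98.322 g.
This is the theoretical yield. Percent yield = 78.10 g / 98.322 g × 100% = 79.433%.

79.43 %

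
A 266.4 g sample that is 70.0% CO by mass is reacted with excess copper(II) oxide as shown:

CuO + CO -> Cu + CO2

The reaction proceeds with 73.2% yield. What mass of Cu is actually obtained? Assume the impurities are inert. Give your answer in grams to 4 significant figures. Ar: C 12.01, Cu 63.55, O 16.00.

309.7 g

Pure CO available = 266.4 g × 0.700 = 186.48 g.
M(CO) = 12.01 + 16.00 = 28.01 g/mol.
M(Cu) = 63.55 g/mol.
n(CO) = 186.48 g / 28.01 g/mol = 6.6576 mol.
From the equation the CO:Cu mole ratio is 1:1, so n(Cu) = 6.6576 × 1/1 = 6.6576 mol.
Mass of Cu = 6.6576 mol × 63.55 g/mol = 423.09 g.
Actual mass collected = 423.09 g × 0.732 = 309.70 g.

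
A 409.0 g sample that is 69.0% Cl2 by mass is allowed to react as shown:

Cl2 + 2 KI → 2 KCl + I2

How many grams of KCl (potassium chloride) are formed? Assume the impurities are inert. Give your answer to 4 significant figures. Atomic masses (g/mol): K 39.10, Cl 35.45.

593.5 g

Mass of pure Cl2 = 409.0 g × 0.690 = 282.21 g.
M(Cl2) = 2(35.45) = 70.90 g/mol.
M(KCl) = 39.10 + 35.45 = 74.55 g/mol.
n(Cl2) = 282.21 g / 70.90 g/mol = 3.9804 mol.
From the equation the Cl2:KCl mole ratio is 1:2, so n(KCl) = 3.9804 × 2/1 = 7.9608 mol.
Mass of KCl = 7.9608 mol × 74.55 g/mol = 593.48 g.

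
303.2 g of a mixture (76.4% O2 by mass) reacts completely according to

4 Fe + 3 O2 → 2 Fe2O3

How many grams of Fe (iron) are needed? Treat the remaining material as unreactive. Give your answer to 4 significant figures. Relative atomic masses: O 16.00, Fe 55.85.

539.1 g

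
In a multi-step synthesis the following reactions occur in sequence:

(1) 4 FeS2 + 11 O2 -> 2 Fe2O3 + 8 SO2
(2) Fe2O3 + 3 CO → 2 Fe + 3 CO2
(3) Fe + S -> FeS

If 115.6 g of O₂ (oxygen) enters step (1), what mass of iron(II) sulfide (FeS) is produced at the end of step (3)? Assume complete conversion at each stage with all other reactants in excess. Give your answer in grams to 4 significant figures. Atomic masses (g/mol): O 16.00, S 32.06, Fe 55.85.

M(O2) = 2(16.00) = 32.00 g/mol.
M(FeS) = 55.85 + 32.06 = 87.91 g/mol.
n(O2) = 115.6 / 32.00 = 3.6125 mol.
Reaction (1): O2→Fe2O3 ratio 11:2 ⇒ n(Fe2O3) = 0.65682 mol.
Reaction (2): Fe2O3→Fe ratio 1:2 ⇒ n(Fe) = 1.3136 mol.
Reaction (3): Fe→FeS ratio 1:1 ⇒ n(FeS) = 1.3136 mol.
Mass of FeS = 1.3136 × 87.91 = 115.48 g.

115.5 g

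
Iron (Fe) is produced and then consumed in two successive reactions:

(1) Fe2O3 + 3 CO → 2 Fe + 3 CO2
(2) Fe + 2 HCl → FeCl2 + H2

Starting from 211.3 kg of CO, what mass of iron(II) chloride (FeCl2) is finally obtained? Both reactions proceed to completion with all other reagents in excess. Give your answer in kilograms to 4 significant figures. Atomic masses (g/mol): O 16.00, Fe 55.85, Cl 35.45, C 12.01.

M(CO) = 12.01 + 16.00 = 28.01 g/mol.
M(FeCl2) = 55.85 + 2(35.45) = 126.75 g/mol.
211.3 kg = 211300 g.
n(CO) = 211300 / 28.01 = 7543.7 mol.
Step 1 gives a 3:2 ratio of CO to Fe, so n(Fe) = 5029.2 mol.
In step 2 the Fe:FeCl2 ratio is 1:1, so n(FeCl2) = 5029.2 mol.
Mass of FeCl2 = 5029.2 × 126.75 = 637450 g = 637.4 kg.

637.4 kg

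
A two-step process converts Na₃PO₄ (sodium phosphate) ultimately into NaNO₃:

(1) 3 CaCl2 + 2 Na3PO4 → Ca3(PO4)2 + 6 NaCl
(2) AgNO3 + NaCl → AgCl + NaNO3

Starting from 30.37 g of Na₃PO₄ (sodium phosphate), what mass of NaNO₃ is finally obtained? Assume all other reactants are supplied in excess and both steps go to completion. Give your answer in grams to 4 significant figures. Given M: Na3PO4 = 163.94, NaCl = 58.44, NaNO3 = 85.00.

47.24 g

n(Na3PO4) = 30.370 / 163.94 = 0.18525 mol.
Step 1 gives a 2:6 ratio of Na3PO4 to NaCl, so n(NaCl) = 0.55575 mol.
In step 2 the NaCl:NaNO3 ratio is 1:1, so n(NaNO3) = 0.55575 mol.
Mass of NaNO3 = 0.55575 × 85.00 = 47.239 g.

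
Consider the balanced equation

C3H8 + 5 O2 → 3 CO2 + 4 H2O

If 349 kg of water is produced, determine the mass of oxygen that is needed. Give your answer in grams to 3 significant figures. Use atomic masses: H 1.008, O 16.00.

M(H2O) = 2(1.008) + 16.00 = 18.016 g/mol.
M(O2) = 2(16.00) = 32.00 g/mol.
Convert: 349 kg = 349000 g.
n(H2O) = 349000 g / 18.016 g/mol = 19370 mol.
From the equation the H2O:O2 mole ratio is 4:5, so n(O2) = 19370 × 5/4 = 24210 mol.
Mass of O2 = 24210 mol × 32.00 g/mol = 774900 g.

775000 g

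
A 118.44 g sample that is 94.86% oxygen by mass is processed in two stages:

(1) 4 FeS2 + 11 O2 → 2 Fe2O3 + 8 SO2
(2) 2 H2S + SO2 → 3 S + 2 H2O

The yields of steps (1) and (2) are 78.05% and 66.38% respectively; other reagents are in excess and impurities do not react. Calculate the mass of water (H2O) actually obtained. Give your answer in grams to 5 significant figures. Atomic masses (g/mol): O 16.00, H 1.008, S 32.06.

47.668 g

Pure O2 = 118.44 × 0.9486 = 112.352 g.
M(O2) = 2(16.00) = 32.00 g/mol.
M(H2O) = 2(1.008) + 16.00 = 18.016 g/mol.
n(O2) = 112.352 / 32.00 = 3.51101 mol.
Step 1 (O2:SO2 = 11:8): theoretical n(SO2) = 2.55346 mol; at 78.05% yield, n(SO2) = 1.99297 mol.
Step 2 (SO2:H2O = 1:2): theoretical n(H2O) = 3.98595 mol, so theoretical mass = 3.98595 × 18.016 = 71.8109 g.
At 66.38% yield, actual mass of H2O = 71.8109 × 0.6638 = 47.6680 g.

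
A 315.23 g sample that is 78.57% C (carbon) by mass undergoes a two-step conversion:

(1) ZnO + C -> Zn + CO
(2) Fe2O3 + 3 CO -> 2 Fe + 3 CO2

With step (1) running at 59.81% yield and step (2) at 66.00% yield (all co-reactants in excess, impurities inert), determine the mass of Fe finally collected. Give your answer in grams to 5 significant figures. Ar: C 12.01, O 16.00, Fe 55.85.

Pure C = 315.23 × 0.7857 = 247.676 g.
M(C) = 12.01 g/mol.
M(Fe) = 55.85 g/mol.
n(C) = 247.676 / 12.01 = 20.6225 mol.
Step 1 (C:CO = 1:1): theoretical n(CO) = 20.6225 mol; at 59.81% yield, n(CO) = 12.3343 mol.
Step 2 (CO:Fe = 3:2): theoretical n(Fe) = 8.22288 mol, so theoretical mass = 8.22288 × 55.85 = 459.248 g.
At 66.00% yield, actual mass of Fe = 459.248 × 0.6600 = 303.103 g.

303.10 g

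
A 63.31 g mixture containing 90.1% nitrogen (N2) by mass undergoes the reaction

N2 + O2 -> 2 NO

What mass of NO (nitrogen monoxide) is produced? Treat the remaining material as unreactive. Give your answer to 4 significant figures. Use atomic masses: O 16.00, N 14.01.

122.2 g

Mass of pure N2 = 63.31 g × 0.901 = 57.042 g.
M(N2) = 2(14.01) = 28.02 g/mol.
M(NO) = 14.01 + 16.00 = 30.01 g/mol.
n(N2) = 57.042 g / 28.02 g/mol = 2.0358 mol.
From the equation the N2:NO mole ratio is 1:2, so n(NO) = 2.0358 × 2/1 = 4.0715 mol.
Mass of NO = 4.0715 mol × 30.01 g/mol = 122.19 g.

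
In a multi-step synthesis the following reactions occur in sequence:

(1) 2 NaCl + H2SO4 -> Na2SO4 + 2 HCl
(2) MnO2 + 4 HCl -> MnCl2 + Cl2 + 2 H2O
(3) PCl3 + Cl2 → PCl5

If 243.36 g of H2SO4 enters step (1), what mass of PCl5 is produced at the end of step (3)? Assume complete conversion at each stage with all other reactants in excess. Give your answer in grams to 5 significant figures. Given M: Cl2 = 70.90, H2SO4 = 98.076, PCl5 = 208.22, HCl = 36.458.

258.33 g

n(H2SO4) = 243.36 / 98.076 = 2.48134 mol.
Reaction (1): H2SO4→HCl ratio 1:2 ⇒ n(HCl) = 4.96268 mol.
Reaction (2): HCl→Cl2 ratio 4:1 ⇒ n(Cl2) = 1.24067 mol.
Reaction (3): Cl2→PCl5 ratio 1:1 ⇒ n(PCl5) = 1.24067 mol.
Mass of PCl5 = 1.24067 × 208.22 = 258.332 g.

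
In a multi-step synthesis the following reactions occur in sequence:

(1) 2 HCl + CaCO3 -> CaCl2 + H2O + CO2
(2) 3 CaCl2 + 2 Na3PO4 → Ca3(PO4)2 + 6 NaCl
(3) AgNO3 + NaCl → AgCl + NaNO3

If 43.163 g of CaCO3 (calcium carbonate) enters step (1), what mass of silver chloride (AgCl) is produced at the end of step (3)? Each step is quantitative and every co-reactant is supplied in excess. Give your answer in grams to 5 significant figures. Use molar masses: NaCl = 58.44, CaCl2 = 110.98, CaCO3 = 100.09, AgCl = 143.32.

123.61 g

n(CaCO3) = 43.163 / 100.09 = 0.431242 mol.
Reaction (1): CaCO3→CaCl2 ratio 1:1 ⇒ n(CaCl2) = 0.431242 mol.
Reaction (2): CaCl2→NaCl ratio 3:6 ⇒ n(NaCl) = 0.862484 mol.
Reaction (3): NaCl→AgCl ratio 1:1 ⇒ n(AgCl) = 0.862484 mol.
Mass of AgCl = 0.862484 × 143.32 = 123.611 g.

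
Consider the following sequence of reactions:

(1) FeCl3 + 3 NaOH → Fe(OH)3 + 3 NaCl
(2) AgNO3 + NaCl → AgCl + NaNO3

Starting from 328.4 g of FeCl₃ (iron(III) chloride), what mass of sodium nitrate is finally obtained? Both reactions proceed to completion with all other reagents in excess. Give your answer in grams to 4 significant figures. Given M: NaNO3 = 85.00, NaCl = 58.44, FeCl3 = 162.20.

n(FeCl3) = 328.40 / 162.20 = 2.0247 mol.
Step 1 gives a 1:3 ratio of FeCl3 to NaCl, so n(NaCl) = 6.0740 mol.
In step 2 the NaCl:NaNO3 ratio is 1:1, so n(NaNO3) = 6.0740 mol.
Mass of NaNO3 = 6.0740 × 85.00 = 516.29 g.

516.3 g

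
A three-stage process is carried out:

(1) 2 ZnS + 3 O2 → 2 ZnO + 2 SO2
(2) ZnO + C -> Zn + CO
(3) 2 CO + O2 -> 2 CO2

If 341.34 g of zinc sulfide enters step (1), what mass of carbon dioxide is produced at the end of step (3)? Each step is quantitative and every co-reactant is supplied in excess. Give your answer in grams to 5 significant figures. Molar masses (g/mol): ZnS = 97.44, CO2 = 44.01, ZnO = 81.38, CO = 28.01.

154.17 g

n(ZnS) = 341.34 / 97.44 = 3.50308 mol.
Reaction (1): ZnS→ZnO ratio 2:2 ⇒ n(ZnO) = 3.50308 mol.
Reaction (2): ZnO→CO ratio 1:1 ⇒ n(CO) = 3.50308 mol.
Reaction (3): CO→CO2 ratio 2:2 ⇒ n(CO2) = 3.50308 mol.
Mass of CO2 = 3.50308 × 44.01 = 154.170 g.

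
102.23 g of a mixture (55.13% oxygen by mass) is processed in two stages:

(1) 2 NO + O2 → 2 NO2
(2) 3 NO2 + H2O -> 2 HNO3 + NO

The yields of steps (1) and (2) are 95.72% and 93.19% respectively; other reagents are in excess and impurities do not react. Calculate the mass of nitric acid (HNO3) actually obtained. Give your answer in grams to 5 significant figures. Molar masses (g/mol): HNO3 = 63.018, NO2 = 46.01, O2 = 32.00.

Pure O2 = 102.23 × 0.5513 = 56.3594 g.
n(O2) = 56.3594 / 32.00 = 1.76123 mol.
Step 1 (O2:NO2 = 1:2): theoretical n(NO2) = 3.52246 mol; at 95.72% yield, n(NO2) = 3.37170 mol.
Step 2 (NO2:HNO3 = 3:2): theoretical n(HNO3) = 2.24780 mol, so theoretical mass = 2.24780 × 63.018 = 141.652 g.
At 93.19% yield, actual mass of HNO3 = 141.652 × 0.9319 = 132.005 g.

132.01 g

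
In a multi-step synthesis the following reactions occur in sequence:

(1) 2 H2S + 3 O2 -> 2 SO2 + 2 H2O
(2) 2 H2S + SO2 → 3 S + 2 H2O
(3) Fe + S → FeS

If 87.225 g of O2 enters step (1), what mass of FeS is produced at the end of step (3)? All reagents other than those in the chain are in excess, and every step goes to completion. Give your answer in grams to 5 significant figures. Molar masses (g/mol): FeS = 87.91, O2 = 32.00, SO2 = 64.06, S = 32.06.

n(O2) = 87.225 / 32.00 = 2.72578 mol.
Reaction (1): O2→SO2 ratio 3:2 ⇒ n(SO2) = 1.81719 mol.
Reaction (2): SO2→S ratio 1:3 ⇒ n(S) = 5.45156 mol.
Reaction (3): S→FeS ratio 1:1 ⇒ n(FeS) = 5.45156 mol.
Mass of FeS = 5.45156 × 87.91 = 479.247 g.

479.25 g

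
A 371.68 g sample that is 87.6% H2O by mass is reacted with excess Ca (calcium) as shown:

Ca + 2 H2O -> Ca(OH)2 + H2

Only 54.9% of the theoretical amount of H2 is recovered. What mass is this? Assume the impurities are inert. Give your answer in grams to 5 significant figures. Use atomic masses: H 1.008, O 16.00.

Pure H2O available = 371.68 g × 0.876 = 325.592 g.
M(H2O) = 2(1.008) + 16.00 = 18.016 g/mol.
M(H2) = 2(1.008) = 2.016 g/mol.
n(H2O) = 325.592 g / 18.016 g/mol = 18.0724 mol.
From the equation the H2O:H2 mole ratio is 2:1, so n(H2) = 18.0724 × 1/2 = 9.03618 mol.
Mass of H2 = 9.03618 mol × 2.016 g/mol = 18.2169 g.
Actual mass collected = 18.2169 g × 0.549 = 10.0011 g.

10.001 g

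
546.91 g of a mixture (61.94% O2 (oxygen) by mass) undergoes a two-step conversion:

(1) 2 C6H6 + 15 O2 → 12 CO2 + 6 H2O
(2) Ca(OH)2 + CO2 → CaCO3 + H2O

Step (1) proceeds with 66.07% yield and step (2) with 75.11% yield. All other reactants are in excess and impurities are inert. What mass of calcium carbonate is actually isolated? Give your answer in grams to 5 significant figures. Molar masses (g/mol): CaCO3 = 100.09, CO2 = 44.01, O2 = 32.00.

Pure O2 = 546.91 × 0.6194 = 338.756 g.
n(O2) = 338.756 / 32.00 = 10.5861 mol.
Step 1 (O2:CO2 = 15:12): theoretical n(CO2) = 8.46890 mol; at 66.07% yield, n(CO2) = 5.59540 mol.
Step 2 (CO2:CaCO3 = 1:1): theoretical n(CaCO3) = 5.59540 mol, so theoretical mass = 5.59540 × 100.09 = 560.044 g.
At 75.11% yield, actual mass of CaCO3 = 560.044 × 0.7511 = 420.649 g.

420.65 g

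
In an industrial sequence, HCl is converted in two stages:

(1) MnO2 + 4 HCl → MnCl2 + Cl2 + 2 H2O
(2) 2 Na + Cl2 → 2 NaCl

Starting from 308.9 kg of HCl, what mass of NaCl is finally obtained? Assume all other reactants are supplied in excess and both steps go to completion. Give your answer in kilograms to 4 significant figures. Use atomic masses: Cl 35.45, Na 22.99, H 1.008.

247.6 kg

M(HCl) = 1.008 + 35.45 = 36.458 g/mol.
M(NaCl) = 22.99 + 35.45 = 58.44 g/mol.
308.9 kg = 308900 g.
n(HCl) = 308900 / 36.458 = 8472.8 mol.
Step 1 gives a 4:1 ratio of HCl to Cl2, so n(Cl2) = 2118.2 mol.
In step 2 the Cl2:NaCl ratio is 1:2, so n(NaCl) = 4236.4 mol.
Mass of NaCl = 4236.4 × 58.44 = 247570 g = 247.6 kg.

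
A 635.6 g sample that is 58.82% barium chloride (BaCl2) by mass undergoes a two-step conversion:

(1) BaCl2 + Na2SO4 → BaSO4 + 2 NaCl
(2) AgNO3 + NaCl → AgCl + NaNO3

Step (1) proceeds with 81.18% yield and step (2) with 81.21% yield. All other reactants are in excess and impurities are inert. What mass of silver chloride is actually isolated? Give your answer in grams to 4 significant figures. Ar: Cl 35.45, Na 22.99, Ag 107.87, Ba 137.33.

339.3 g

Pure BaCl2 = 635.6 × 0.5882 = 373.86 g.
M(BaCl2) = 137.33 + 2(35.45) = 208.23 g/mol.
M(AgCl) = 107.87 + 35.45 = 143.32 g/mol.
n(BaCl2) = 373.86 / 208.23 = 1.7954 mol.
Step 1 (BaCl2:NaCl = 1:2): theoretical n(NaCl) = 3.5908 mol; at 81.18% yield, n(NaCl) = 2.9150 mol.
Step 2 (NaCl:AgCl = 1:1): theoretical n(AgCl) = 2.9150 mol, so theoretical mass = 2.9150 × 143.32 = 417.78 g.
At 81.21% yield, actual mass of AgCl = 417.78 × 0.8121 = 339.28 g.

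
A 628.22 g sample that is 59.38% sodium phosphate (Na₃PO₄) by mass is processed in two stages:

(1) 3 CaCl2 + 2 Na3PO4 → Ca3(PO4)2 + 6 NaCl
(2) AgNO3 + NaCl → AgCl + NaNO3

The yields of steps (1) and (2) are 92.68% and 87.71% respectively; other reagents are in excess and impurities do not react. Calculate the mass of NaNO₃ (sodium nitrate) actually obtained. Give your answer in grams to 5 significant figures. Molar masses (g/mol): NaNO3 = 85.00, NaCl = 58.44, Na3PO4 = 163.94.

Pure Na3PO4 = 628.22 × 0.5938 = 373.037 g.
n(Na3PO4) = 373.037 / 163.94 = 2.27545 mol.
Step 1 (Na3PO4:NaCl = 2:6): theoretical n(NaCl) = 6.82635 mol; at 92.68% yield, n(NaCl) = 6.32666 mol.
Step 2 (NaCl:NaNO3 = 1:1): theoretical n(NaNO3) = 6.32666 mol, so theoretical mass = 6.32666 × 85.00 = 537.766 g.
At 87.71% yield, actual mass of NaNO3 = 537.766 × 0.8771 = 471.674 g.

471.67 g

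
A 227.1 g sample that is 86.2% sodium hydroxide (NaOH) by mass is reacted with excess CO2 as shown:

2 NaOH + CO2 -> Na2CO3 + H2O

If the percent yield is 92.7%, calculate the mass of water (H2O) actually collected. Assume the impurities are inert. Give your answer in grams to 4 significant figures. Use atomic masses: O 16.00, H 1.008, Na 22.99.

Pure NaOH available = 227.1 g × 0.862 = 195.76 g.
M(NaOH) = 22.99 + 16.00 + 1.008 = 39.998 g/mol.
M(H2O) = 2(1.008) + 16.00 = 18.016 g/mol.
n(NaOH) = 195.76 g / 39.998 g/mol = 4.8942 mol.
From the equation the NaOH:H2O mole ratio is 2:1, so n(H2O) = 4.8942 × 1/2 = 2.4471 mol.
Mass of H2O = 2.4471 mol × 18.016 g/mol = 44.087 g.
Actual mass collected = 44.087 g × 0.927 = 40.869 g.

40.87 g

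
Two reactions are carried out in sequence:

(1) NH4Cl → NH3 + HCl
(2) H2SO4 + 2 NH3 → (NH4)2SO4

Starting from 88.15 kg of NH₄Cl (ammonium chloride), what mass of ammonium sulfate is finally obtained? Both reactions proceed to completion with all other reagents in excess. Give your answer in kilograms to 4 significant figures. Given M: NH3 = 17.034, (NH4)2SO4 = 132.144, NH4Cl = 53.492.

88.15 kg = 88150 g.
n(NH4Cl) = 88150 / 53.492 = 1647.9 mol.
Step 1 gives a 1:1 ratio of NH4Cl to NH3, so n(NH3) = 1647.9 mol.
In step 2 the NH3:(NH4)2SO4 ratio is 2:1, so n((NH4)2SO4) = 823.95 mol.
Mass of (NH4)2SO4 = 823.95 × 132.144 = 108880 g = 108.9 kg.

108.9 kg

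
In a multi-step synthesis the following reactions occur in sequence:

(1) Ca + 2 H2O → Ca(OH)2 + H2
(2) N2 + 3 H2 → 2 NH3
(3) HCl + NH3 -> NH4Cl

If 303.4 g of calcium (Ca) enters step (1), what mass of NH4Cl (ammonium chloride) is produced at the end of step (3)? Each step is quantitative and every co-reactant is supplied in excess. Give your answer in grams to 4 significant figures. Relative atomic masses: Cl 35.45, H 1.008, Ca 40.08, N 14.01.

M(Ca) = 40.08 g/mol.
M(NH4Cl) = 14.01 + 4(1.008) + 35.45 = 53.492 g/mol.
n(Ca) = 303.4 / 40.08 = 7.5699 mol.
Reaction (1): Ca→H2 ratio 1:1 ⇒ n(H2) = 7.5699 mol.
Reaction (2): H2→NH3 ratio 3:2 ⇒ n(NH3) = 5.0466 mol.
Reaction (3): NH3→NH4Cl ratio 1:1 ⇒ n(NH4Cl) = 5.0466 mol.
Mass of NH4Cl = 5.0466 × 53.492 = 269.95 g.

270.0 g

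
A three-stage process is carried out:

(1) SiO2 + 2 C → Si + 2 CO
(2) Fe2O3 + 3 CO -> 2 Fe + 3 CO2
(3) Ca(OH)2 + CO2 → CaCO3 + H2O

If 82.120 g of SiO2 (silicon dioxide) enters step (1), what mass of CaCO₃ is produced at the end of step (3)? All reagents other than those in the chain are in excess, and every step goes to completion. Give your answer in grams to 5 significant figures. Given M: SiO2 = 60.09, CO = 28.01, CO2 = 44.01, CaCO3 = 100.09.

n(SiO2) = 82.120 / 60.09 = 1.36662 mol.
Reaction (1): SiO2→CO ratio 1:2 ⇒ n(CO) = 2.73323 mol.
Reaction (2): CO→CO2 ratio 3:3 ⇒ n(CO2) = 2.73323 mol.
Reaction (3): CO2→CaCO3 ratio 1:1 ⇒ n(CaCO3) = 2.73323 mol.
Mass of CaCO3 = 2.73323 × 100.09 = 273.569 g.

273.57 g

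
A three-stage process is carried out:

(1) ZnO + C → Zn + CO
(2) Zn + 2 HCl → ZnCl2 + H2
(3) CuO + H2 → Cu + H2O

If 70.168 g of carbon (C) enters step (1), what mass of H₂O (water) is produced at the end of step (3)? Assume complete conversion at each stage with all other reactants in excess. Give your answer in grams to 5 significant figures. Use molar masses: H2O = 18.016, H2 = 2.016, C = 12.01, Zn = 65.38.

105.26 g

n(C) = 70.168 / 12.01 = 5.84246 mol.
Reaction (1): C→Zn ratio 1:1 ⇒ n(Zn) = 5.84246 mol.
Reaction (2): Zn→H2 ratio 1:1 ⇒ n(H2) = 5.84246 mol.
Reaction (3): H2→H2O ratio 1:1 ⇒ n(H2O) = 5.84246 mol.
Mass of H2O = 5.84246 × 18.016 = 105.258 g.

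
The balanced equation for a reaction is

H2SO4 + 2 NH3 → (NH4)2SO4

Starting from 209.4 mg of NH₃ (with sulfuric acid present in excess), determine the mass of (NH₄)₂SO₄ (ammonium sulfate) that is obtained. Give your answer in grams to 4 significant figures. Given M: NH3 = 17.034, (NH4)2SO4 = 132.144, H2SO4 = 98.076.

Convert: 209.4 mg = 0.20940 g.
n(NH3) = 0.20940 g / 17.034 g/mol = 0.012293 mol.
From the equation the NH3:(NH4)2SO4 mole ratio is 2:1, so n((NH4)2SO4) = 0.012293 × 1/2 = 0.0061465 mol.
Mass of (NH4)2SO4 = 0.0061465 mol × 132.144 g/mol = 0.81223 g.

0.8122 g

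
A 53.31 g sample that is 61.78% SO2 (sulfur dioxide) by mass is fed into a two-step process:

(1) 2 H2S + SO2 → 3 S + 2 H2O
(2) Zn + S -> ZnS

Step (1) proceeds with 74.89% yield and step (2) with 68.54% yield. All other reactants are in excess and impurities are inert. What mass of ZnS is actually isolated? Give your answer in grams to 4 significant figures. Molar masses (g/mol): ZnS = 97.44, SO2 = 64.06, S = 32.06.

Pure SO2 = 53.31 × 0.6178 = 32.935 g.
n(SO2) = 32.935 / 64.06 = 0.51413 mol.
Step 1 (SO2:S = 1:3): theoretical n(S) = 1.5424 mol; at 74.89% yield, n(S) = 1.1551 mol.
Step 2 (S:ZnS = 1:1): theoretical n(ZnS) = 1.1551 mol, so theoretical mass = 1.1551 × 97.44 = 112.55 g.
At 68.54% yield, actual mass of ZnS = 112.55 × 0.6854 = 77.143 g.

77.14 g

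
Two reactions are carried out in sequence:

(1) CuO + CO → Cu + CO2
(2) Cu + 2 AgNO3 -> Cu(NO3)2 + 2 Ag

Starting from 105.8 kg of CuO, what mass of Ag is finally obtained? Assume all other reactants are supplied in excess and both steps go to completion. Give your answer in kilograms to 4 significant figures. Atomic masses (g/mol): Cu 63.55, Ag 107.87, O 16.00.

M(CuO) = 63.55 + 16.00 = 79.55 g/mol.
M(Ag) = 107.87 g/mol.
105.8 kg = 105800 g.
n(CuO) = 105800 / 79.55 = 1330.0 mol.
Step 1 gives a 1:1 ratio of CuO to Cu, so n(Cu) = 1330.0 mol.
In step 2 the Cu:Ag ratio is 1:2, so n(Ag) = 2660.0 mol.
Mass of Ag = 2660.0 × 107.87 = 286930 g = 286.9 kg.

286.9 kg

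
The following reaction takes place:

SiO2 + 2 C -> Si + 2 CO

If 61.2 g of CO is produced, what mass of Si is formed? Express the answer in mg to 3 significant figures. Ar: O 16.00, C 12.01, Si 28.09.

30700 mg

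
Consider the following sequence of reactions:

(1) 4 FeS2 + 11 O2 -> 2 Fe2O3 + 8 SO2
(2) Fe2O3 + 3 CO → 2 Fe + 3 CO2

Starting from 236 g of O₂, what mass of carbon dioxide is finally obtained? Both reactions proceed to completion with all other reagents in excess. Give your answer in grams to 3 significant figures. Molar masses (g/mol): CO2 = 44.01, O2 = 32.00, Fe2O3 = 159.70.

177 g

n(O2) = 236.0 / 32.00 = 7.375 mol.
Step 1 gives a 11:2 ratio of O2 to Fe2O3, so n(Fe2O3) = 1.341 mol.
In step 2 the Fe2O3:CO2 ratio is 1:3, so n(CO2) = 4.023 mol.
Mass of CO2 = 4.023 × 44.01 = 177.0 g.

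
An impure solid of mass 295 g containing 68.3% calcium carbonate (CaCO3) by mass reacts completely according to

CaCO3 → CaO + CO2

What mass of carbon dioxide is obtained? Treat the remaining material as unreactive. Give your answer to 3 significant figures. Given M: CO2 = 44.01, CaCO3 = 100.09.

88.6 g

Mass of pure CaCO3 = 295 g × 0.683 = 201.5 g.
n(CaCO3) = 201.5 g / 100.09 g/mol = 2.013 mol.
From the equation the CaCO3:CO2 mole ratio is 1:1, so n(CO2) = 2.013 × 1/1 = 2.013 mol.
Mass of CO2 = 2.013 mol × 44.01 g/mol = 88.59 g.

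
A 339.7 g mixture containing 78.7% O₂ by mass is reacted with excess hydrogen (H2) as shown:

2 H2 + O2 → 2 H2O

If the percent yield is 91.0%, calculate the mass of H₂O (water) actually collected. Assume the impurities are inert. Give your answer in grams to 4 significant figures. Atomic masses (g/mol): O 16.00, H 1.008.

273.9 g

Pure O2 available = 339.7 g × 0.787 = 267.34 g.
M(O2) = 2(16.00) = 32.00 g/mol.
M(H2O) = 2(1.008) + 16.00 = 18.016 g/mol.
n(O2) = 267.34 g / 32.00 g/mol = 8.3545 mol.
From the equation the O2:H2O mole ratio is 1:2, so n(H2O) = 8.3545 × 2/1 = 16.709 mol.
Mass of H2O = 16.709 mol × 18.016 g/mol = 301.03 g.
Actual mass collected = 301.03 g × 0.910 = 273.94 g.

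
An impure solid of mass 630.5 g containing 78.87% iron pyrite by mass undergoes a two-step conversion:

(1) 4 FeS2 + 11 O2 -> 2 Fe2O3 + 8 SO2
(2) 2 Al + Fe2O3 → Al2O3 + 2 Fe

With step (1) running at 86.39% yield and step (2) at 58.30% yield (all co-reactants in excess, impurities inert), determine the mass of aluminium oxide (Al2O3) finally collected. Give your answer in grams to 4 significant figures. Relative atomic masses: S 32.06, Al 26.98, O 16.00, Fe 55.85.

106.4 g

Pure FeS2 = 630.5 × 0.7887 = 497.28 g.
M(FeS2) = 55.85 + 2(32.06) = 119.97 g/mol.
M(Al2O3) = 2(26.98) + 3(16.00) = 101.96 g/mol.
n(FeS2) = 497.28 / 119.97 = 4.1450 mol.
Step 1 (FeS2:Fe2O3 = 4:2): theoretical n(Fe2O3) = 2.0725 mol; at 86.39% yield, n(Fe2O3) = 1.7904 mol.
Step 2 (Fe2O3:Al2O3 = 1:1): theoretical n(Al2O3) = 1.7904 mol, so theoretical mass = 1.7904 × 101.96 = 182.55 g.
At 58.30% yield, actual mass of Al2O3 = 182.55 × 0.5830 = 106.43 g.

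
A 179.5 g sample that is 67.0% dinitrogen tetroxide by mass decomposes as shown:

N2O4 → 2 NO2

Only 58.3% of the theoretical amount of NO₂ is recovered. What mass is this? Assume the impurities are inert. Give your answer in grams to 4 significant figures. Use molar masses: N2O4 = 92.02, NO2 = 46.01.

Pure N2O4 available = 179.5 g × 0.670 = 120.27 g.
n(N2O4) = 120.27 g / 92.02 g/mol = 1.3069 mol.
From the equation the N2O4:NO2 mole ratio is 1:2, so n(NO2) = 1.3069 × 2/1 = 2.6139 mol.
Mass of NO2 = 2.6139 mol × 46.01 g/mol = 120.27 g.
Actual mass collected = 120.27 g × 0.583 = 70.114 g.

70.11 g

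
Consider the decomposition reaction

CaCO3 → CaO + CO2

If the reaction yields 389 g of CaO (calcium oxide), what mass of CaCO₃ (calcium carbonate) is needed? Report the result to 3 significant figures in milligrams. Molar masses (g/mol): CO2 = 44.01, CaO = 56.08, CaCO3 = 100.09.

694000 mg

n(CaO) = 389.0 g / 56.08 g/mol = 6.937 mol.
From the equation the CaO:CaCO3 mole ratio is 1:1, so n(CaCO3) = 6.937 × 1/1 = 6.937 mol.
Mass of CaCO3 = 6.937 mol × 100.09 g/mol = 694.3 g.
Converting to mg: 694.3 g = 694000 mg.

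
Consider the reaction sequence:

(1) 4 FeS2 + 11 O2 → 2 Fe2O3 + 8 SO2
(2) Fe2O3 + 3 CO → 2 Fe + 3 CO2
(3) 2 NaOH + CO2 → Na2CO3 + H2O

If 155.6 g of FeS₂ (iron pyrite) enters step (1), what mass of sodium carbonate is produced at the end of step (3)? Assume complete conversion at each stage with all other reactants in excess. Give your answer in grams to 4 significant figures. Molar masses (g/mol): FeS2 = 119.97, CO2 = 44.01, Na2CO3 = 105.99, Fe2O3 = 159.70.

206.2 g

n(FeS2) = 155.6 / 119.97 = 1.2970 mol.
Reaction (1): FeS2→Fe2O3 ratio 4:2 ⇒ n(Fe2O3) = 0.64850 mol.
Reaction (2): Fe2O3→CO2 ratio 1:3 ⇒ n(CO2) = 1.9455 mol.
Reaction (3): CO2→Na2CO3 ratio 1:1 ⇒ n(Na2CO3) = 1.9455 mol.
Mass of Na2CO3 = 1.9455 × 105.99 = 206.20 g.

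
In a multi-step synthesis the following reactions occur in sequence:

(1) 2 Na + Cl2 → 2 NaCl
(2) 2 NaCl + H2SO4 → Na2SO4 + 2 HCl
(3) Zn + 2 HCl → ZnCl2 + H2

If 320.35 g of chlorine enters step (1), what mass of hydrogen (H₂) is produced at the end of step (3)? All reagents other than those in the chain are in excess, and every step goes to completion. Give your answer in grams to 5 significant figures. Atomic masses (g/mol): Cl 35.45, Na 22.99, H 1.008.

9.1090 g

M(Cl2) = 2(35.45) = 70.90 g/mol.
M(H2) = 2(1.008) = 2.016 g/mol.
n(Cl2) = 320.35 / 70.90 = 4.51834 mol.
Reaction (1): Cl2→NaCl ratio 1:2 ⇒ n(NaCl) = 9.03667 mol.
Reaction (2): NaCl→HCl ratio 2:2 ⇒ n(HCl) = 9.03667 mol.
Reaction (3): HCl→H2 ratio 2:1 ⇒ n(H2) = 4.51834 mol.
Mass of H2 = 4.51834 × 2.016 = 9.10896 g.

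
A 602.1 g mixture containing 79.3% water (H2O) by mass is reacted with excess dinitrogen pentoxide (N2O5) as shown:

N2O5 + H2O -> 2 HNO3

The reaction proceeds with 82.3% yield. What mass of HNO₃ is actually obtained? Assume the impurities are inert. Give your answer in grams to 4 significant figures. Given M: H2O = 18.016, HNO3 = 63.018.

2749 g

Pure H2O available = 602.1 g × 0.793 = 477.47 g.
n(H2O) = 477.47 g / 18.016 g/mol = 26.502 mol.
From the equation the H2O:HNO3 mole ratio is 1:2, so n(HNO3) = 26.502 × 2/1 = 53.005 mol.
Mass of HNO3 = 53.005 mol × 63.018 g/mol = 3340.2 g.
Actual mass collected = 3340.2 g × 0.823 = 2749.0 g.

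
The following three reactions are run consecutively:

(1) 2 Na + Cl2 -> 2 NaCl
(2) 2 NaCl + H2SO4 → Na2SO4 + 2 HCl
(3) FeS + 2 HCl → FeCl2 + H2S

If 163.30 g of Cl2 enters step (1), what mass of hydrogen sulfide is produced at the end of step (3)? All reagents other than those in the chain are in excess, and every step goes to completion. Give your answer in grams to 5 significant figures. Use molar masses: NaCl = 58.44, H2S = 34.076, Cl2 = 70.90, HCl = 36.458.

n(Cl2) = 163.30 / 70.90 = 2.30324 mol.
Reaction (1): Cl2→NaCl ratio 1:2 ⇒ n(NaCl) = 4.60649 mol.
Reaction (2): NaCl→HCl ratio 2:2 ⇒ n(HCl) = 4.60649 mol.
Reaction (3): HCl→H2S ratio 2:1 ⇒ n(H2S) = 2.30324 mol.
Mass of H2S = 2.30324 × 34.076 = 78.4853 g.

78.485 g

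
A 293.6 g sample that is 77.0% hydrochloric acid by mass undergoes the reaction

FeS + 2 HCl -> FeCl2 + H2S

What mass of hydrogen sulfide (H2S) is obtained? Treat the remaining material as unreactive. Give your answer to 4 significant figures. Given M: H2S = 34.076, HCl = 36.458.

105.7 g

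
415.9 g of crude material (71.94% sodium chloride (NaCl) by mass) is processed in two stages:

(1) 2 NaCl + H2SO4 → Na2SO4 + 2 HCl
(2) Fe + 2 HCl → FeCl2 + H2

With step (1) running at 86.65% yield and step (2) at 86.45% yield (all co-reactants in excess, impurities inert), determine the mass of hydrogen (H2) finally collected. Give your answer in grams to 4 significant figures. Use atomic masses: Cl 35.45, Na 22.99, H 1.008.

Pure NaCl = 415.9 × 0.7194 = 299.20 g.
M(NaCl) = 22.99 + 35.45 = 58.44 g/mol.
M(H2) = 2(1.008) = 2.016 g/mol.
n(NaCl) = 299.20 / 58.44 = 5.1198 mol.
Step 1 (NaCl:HCl = 2:2): theoretical n(HCl) = 5.1198 mol; at 86.65% yield, n(HCl) = 4.4363 mol.
Step 2 (HCl:H2 = 2:1): theoretical n(H2) = 2.2181 mol, so theoretical mass = 2.2181 × 2.016 = 4.4718 g.
At 86.45% yield, actual mass of H2 = 4.4718 × 0.8645 = 3.8658 g.

3.866 g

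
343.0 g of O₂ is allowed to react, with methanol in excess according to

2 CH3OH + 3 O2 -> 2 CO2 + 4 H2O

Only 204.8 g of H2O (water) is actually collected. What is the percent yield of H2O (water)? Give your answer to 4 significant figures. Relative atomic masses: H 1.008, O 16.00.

79.54 %

M(O2) = 2(16.00) = 32.00 g/mol.
M(H2O) = 2(1.008) + 16.00 = 18.016 g/mol.
n(O2) = 343.00 g / 32.00 g/mol = 10.719 mol.
From the equation the O2:H2O mole ratio is 3:4, so n(H2O) = 10.719 × 4/3 = 14.292 mol.
Mass of H2O = 14.292 mol × 18.016 g/mol = 257.48 g.
This is the theoretical yield. Percent yield = 204.8 g / 257.48 g × 100% = 79.541%.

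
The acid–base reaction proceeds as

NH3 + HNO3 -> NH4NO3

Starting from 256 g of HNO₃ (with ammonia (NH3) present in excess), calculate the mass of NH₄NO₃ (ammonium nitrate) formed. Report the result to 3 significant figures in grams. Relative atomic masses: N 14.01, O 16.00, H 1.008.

325 g

M(HNO3) = 1.008 + 14.01 + 3(16.00) = 63.018 g/mol.
M(NH4NO3) = 2(14.01) + 4(1.008) + 3(16.00) = 80.052 g/mol.
n(HNO3) = 256.0 g / 63.018 g/mol = 4.062 mol.
From the equation the HNO3:NH4NO3 mole ratio is 1:1, so n(NH4NO3) = 4.062 × 1/1 = 4.062 mol.
Mass of NH4NO3 = 4.062 mol × 80.052 g/mol = 325.2 g.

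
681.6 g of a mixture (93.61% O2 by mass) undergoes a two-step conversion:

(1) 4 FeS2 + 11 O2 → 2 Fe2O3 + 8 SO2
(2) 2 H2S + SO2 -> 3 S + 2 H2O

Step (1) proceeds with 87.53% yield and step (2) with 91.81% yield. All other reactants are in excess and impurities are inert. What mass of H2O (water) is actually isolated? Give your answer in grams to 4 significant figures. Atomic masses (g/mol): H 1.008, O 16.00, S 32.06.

Pure O2 = 681.6 × 0.9361 = 638.05 g.
M(O2) = 2(16.00) = 32.00 g/mol.
M(H2O) = 2(1.008) + 16.00 = 18.016 g/mol.
n(O2) = 638.05 / 32.00 = 19.939 mol.
Step 1 (O2:SO2 = 11:8): theoretical n(SO2) = 14.501 mol; at 87.53% yield, n(SO2) = 12.693 mol.
Step 2 (SO2:H2O = 1:2): theoretical n(H2O) = 25.386 mol, so theoretical mass = 25.386 × 18.016 = 457.35 g.
At 91.81% yield, actual mass of H2O = 457.35 × 0.9181 = 419.89 g.

419.9 g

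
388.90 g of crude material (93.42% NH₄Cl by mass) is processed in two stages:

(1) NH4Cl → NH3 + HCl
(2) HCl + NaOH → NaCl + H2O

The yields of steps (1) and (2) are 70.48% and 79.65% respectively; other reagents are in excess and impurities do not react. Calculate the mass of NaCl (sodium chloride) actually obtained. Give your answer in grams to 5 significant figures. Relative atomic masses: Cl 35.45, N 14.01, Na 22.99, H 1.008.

Pure NH4Cl = 388.90 × 0.9342 = 363.310 g.
M(NH4Cl) = 14.01 + 4(1.008) + 35.45 = 53.492 g/mol.
M(NaCl) = 22.99 + 35.45 = 58.44 g/mol.
n(NH4Cl) = 363.310 / 53.492 = 6.79186 mol.
Step 1 (NH4Cl:HCl = 1:1): theoretical n(HCl) = 6.79186 mol; at 70.48% yield, n(HCl) = 4.78691 mol.
Step 2 (HCl:NaCl = 1:1): theoretical n(NaCl) = 4.78691 mol, so theoretical mass = 4.78691 × 58.44 = 279.747 g.
At 79.65% yield, actual mass of NaCl = 279.747 × 0.7965 = 222.818 g.

222.82 g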